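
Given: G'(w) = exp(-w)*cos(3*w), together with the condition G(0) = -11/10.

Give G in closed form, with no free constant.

Recover the given G'(w) by differentiating a candidate G(w); any mismatch rules it out.
A general antiderivative is 3*exp(-w)*sin(3*w)/10 - exp(-w)*cos(3*w)/10 + C.
The condition gives C = -11/10 - (-1/10) = -1.
So G(w) = (-10*exp(w) + 3*sin(3*w) - cos(3*w))*exp(-w)/10.
Check: d/dw[(-10*exp(w) + 3*sin(3*w) - cos(3*w))*exp(-w)/10] = exp(-w)*cos(3*w) = G'(w).

G(w) = (-10*exp(w) + 3*sin(3*w) - cos(3*w))*exp(-w)/10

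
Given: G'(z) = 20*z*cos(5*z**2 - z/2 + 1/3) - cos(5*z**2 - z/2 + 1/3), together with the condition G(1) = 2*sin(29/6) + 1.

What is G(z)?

G(z) = 2*sin(5*z**2 - z/2 + 1/3) + 1

The substitution u = 5*z**2 - z/2 + 1/3 works: G'(z) is exactly (dG/du)*(du/dz) for that inner function.
A general antiderivative is 2*sin(5*z**2 - z/2 + 1/3) + C.
The condition gives C = 2*sin(29/6) + 1 - (2*sin(29/6)) = 1.
So G(z) = 2*sin(5*z**2 - z/2 + 1/3) + 1.
Check: d/dz[2*sin(5*z**2 - z/2 + 1/3) + 1] = 20*z*cos(5*z**2 - z/2 + 1/3) - cos(5*z**2 - z/2 + 1/3) = G'(z).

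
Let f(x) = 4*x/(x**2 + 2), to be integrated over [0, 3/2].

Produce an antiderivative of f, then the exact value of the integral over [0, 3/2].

Antiderivative: F(x) = 2*log(x**2 + 2); value = -2*log(2) + 2*log(17/4)

f matches the chain-rule pattern g'(h)*h' with inner function h(x) = x**2 + 2; substituting u = h(x) collapses the integral.
F(x) = 2*log(x**2 + 2) is an antiderivative of f.
Check: d/dx[2*log(x**2 + 2)] = 4*x/(x**2 + 2) = f(x).
F(3/2) = 2*log(17/4); F(0) = 2*log(2).
Integral = F(3/2) - F(0) = -2*log(2) + 2*log(17/4).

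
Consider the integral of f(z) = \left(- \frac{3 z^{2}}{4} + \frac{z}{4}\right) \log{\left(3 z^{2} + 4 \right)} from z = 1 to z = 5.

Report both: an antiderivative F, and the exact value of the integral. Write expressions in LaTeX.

Antiderivative: F(z) = - \frac{18 z^{3} \log{\left(3 z^{2} + 4 \right)} - 12 z^{3} - 9 z^{2} \log{\left(3 z^{2} + 4 \right)} + 9 z^{2} + 48 z - 12 \log{\left(z^{2} + \frac{4}{3} \right)} - 32 \sqrt{3} \operatorname{atan}{\left(\frac{\sqrt{3} z}{2} \right)}}{72}; value = - \frac{225 \log{\left(79 \right)}}{8} - \frac{4 \sqrt{3} \operatorname{atan}{\left(\frac{\sqrt{3}}{2} \right)}}{9} - \frac{\log{\left(\frac{7}{3} \right)}}{6} + \frac{\log{\left(7 \right)}}{8} + \frac{\log{\left(\frac{79}{3} \right)}}{6} + \frac{4 \sqrt{3} \operatorname{atan}{\left(\frac{5 \sqrt{3}}{2} \right)}}{9} + 15

Since d/dz undoes antidifferentiation here, F'(z) = f(z) is required of F(z).
F(z) = - \frac{18 z^{3} \log{\left(3 z^{2} + 4 \right)} - 12 z^{3} - 9 z^{2} \log{\left(3 z^{2} + 4 \right)} + 9 z^{2} + 48 z - 12 \log{\left(z^{2} + \frac{4}{3} \right)} - 32 \sqrt{3} \operatorname{atan}{\left(\frac{\sqrt{3} z}{2} \right)}}{72} is an antiderivative of f.
Check: d/dz[- \frac{18 z^{3} \log{\left(3 z^{2} + 4 \right)} - 12 z^{3} - 9 z^{2} \log{\left(3 z^{2} + 4 \right)} + 9 z^{2} + 48 z - 12 \log{\left(z^{2} + \frac{4}{3} \right)} - 32 \sqrt{3} \operatorname{atan}{\left(\frac{\sqrt{3} z}{2} \right)}}{72}] = - \frac{3 z^{2} \log{\left(3 z^{2} + 4 \right)}}{4} + \frac{z \log{\left(3 z^{2} + 4 \right)}}{4}, which equals f(z).
F(5) = - \frac{225 \log{\left(79 \right)}}{8} + \frac{\log{\left(\frac{79}{3} \right)}}{6} + \frac{4 \sqrt{3} \operatorname{atan}{\left(\frac{5 \sqrt{3}}{2} \right)}}{9} + \frac{115}{8}; F(1) = - \frac{5}{8} - \frac{\log{\left(7 \right)}}{8} + \frac{\log{\left(\frac{7}{3} \right)}}{6} + \frac{4 \sqrt{3} \operatorname{atan}{\left(\frac{\sqrt{3}}{2} \right)}}{9}.
Integral = F(5) - F(1) = - \frac{225 \log{\left(79 \right)}}{8} - \frac{4 \sqrt{3} \operatorname{atan}{\left(\frac{\sqrt{3}}{2} \right)}}{9} - \frac{\log{\left(\frac{7}{3} \right)}}{6} + \frac{\log{\left(7 \right)}}{8} + \frac{\log{\left(\frac{79}{3} \right)}}{6} + \frac{4 \sqrt{3} \operatorname{atan}{\left(\frac{5 \sqrt{3}}{2} \right)}}{9} + 15.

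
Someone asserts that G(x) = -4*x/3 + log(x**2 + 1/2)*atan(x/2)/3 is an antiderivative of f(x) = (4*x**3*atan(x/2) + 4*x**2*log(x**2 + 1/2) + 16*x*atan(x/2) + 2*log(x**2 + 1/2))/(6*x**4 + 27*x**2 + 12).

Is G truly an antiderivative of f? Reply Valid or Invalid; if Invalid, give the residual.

Invalid: d/dx[G] - f = -4/3, which is not 0.

d/dx[G] = (-8*x**4 + 4*x**3*atan(x/2) + 4*x**2*log(x**2 + 1/2) - 36*x**2 + 16*x*atan(x/2) + 2*log(x**2 + 1/2) - 16)/(6*x**4 + 27*x**2 + 12)
d/dx[G] - f(x) = -4/3 != 0.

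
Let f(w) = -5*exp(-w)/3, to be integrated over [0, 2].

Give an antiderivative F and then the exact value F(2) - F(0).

Recover f(w) by differentiating a candidate F(w); any mismatch rules it out.
F(w) = 5*exp(-w)/3 is an antiderivative of f.
Check: d/dw[5*exp(-w)/3] = -5*exp(-w)/3 = f(w).
F(2) = 5*exp(-2)/3; F(0) = 5/3.
Integral = F(2) - F(0) = -5/3 + 5*exp(-2)/3.

Antiderivative: F(w) = 5*exp(-w)/3; value = -5/3 + 5*exp(-2)/3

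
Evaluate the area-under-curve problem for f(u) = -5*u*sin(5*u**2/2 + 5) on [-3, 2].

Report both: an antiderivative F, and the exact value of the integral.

The substitution w = 5*u**2/2 + 5 works: f is exactly (dF/dw)*(dw/du) for that inner function.
F(u) = cos(5*u**2/2 + 5) is an antiderivative of f.
Check: d/du[cos(5*u**2/2 + 5)] = -5*u*sin(5*u**2/2 + 5) = f(u).
F(2) = cos(15); F(-3) = cos(55/2).
Integral = F(2) - F(-3) = cos(15) - cos(55/2).

Antiderivative: F(u) = cos(5*u**2/2 + 5); value = cos(15) - cos(55/2)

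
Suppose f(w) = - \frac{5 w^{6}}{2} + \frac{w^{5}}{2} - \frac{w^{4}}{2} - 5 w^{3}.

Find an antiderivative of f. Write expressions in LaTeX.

Integrate term by term and add the pieces.
Check: d/dw[\frac{w^{4} \left(- 150 w^{3} + 35 w^{2} - 42 w - 525\right)}{420}] = - \frac{5 w^{6}}{2} + \frac{w^{5}}{2} - \frac{w^{4}}{2} - 5 w^{3} = f(w).

An antiderivative is F(w) = \frac{w^{4} \left(- 150 w^{3} + 35 w^{2} - 42 w - 525\right)}{420}.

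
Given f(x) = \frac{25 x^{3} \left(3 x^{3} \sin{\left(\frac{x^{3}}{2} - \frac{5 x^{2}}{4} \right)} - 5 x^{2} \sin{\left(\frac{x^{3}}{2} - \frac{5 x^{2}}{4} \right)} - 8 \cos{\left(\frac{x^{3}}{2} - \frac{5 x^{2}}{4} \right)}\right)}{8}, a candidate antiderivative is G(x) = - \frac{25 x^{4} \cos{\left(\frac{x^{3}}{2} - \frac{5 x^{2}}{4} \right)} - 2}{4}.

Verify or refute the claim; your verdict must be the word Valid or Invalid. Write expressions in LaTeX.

Valid. The derivative of G reproduces f.

d/dx[G] = \frac{75 x^{6} \sin{\left(\frac{x^{3}}{2} - \frac{5 x^{2}}{4} \right)}}{8} - \frac{125 x^{5} \sin{\left(\frac{x^{3}}{2} - \frac{5 x^{2}}{4} \right)}}{8} - 25 x^{3} \cos{\left(\frac{x^{3}}{2} - \frac{5 x^{2}}{4} \right)}
This equals f(x) exactly, so the claim holds.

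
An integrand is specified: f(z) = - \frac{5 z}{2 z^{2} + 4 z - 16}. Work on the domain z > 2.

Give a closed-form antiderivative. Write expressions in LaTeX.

The denominator factors as 2 \left(z - 2\right) \left(z + 4\right); partial fractions split f into directly integrable pieces: - \frac{5}{3 \left(z + 4\right)} - \frac{5}{6 \left(z - 2\right)}.
Check: d/dz[- \frac{5 \left(\log{\left(z - 2 \right)} + 2 \log{\left(z + 4 \right)}\right)}{6}] = - \frac{5 z}{2 z^{2} + 4 z - 16} = f(z).

An antiderivative is F(z) = - \frac{5 \left(\log{\left(z - 2 \right)} + 2 \log{\left(z + 4 \right)}\right)}{6}.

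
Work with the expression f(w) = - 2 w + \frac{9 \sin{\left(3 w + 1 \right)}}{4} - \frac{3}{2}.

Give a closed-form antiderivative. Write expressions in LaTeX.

Integrate term by term and add the pieces.
Check: d/dw[- w^{2} - \frac{3 w}{2} - \frac{3 \cos{\left(3 w + 1 \right)}}{4}] = - 2 w + \frac{9 \sin{\left(3 w + 1 \right)}}{4} - \frac{3}{2} = f(w).

An antiderivative is F(w) = - w^{2} - \frac{3 w}{2} - \frac{3 \cos{\left(3 w + 1 \right)}}{4}.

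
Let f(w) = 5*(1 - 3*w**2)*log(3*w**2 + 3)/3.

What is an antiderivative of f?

Check any antiderivative F(w) by computing F'(w) and comparing it with f(w).
Check: d/dw[10*w**3/9 - 20*w/3 + (-5*w**3/3 + 5*w/3)*log(3*w**2 + 3) + 20*atan(w)/3] = -5*w**2*log(w**2 + 1) - 5*w**2*log(3) + 5*log(w**2 + 1)/3 + 5*log(3)/3, which equals f(w).

An antiderivative is F(w) = 10*w**3/9 - 20*w/3 + (-5*w**3/3 + 5*w/3)*log(3*w**2 + 3) + 20*atan(w)/3.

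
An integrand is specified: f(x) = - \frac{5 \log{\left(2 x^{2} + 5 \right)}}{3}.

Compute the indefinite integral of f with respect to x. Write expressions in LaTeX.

Recover f(x) by differentiating a candidate F(x); any mismatch rules it out.
Check: d/dx[- \frac{5 x \log{\left(2 x^{2} + 5 \right)}}{3} + \frac{10 x}{3} - \frac{5 \sqrt{10} \operatorname{atan}{\left(\frac{\sqrt{10} x}{5} \right)}}{3}] = - \frac{5 \log{\left(2 x^{2} + 5 \right)}}{3} = f(x).

F(x) = - \frac{5 x \log{\left(2 x^{2} + 5 \right)}}{3} + \frac{10 x}{3} - \frac{5 \sqrt{10} \operatorname{atan}{\left(\frac{\sqrt{10} x}{5} \right)}}{3} + C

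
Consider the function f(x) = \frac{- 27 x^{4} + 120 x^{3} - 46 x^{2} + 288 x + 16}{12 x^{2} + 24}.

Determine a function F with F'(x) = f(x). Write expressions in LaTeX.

An antiderivative is F(x) = - \frac{3 x^{3}}{4} + 5 x^{2} + \frac{2 x}{3} + 2 \log{\left(x^{2} + 2 \right)}.

Differentiate the proposed F(x) back; it has to land on f(x) exactly.
Check: d/dx[- \frac{3 x^{3}}{4} + 5 x^{2} + \frac{2 x}{3} + 2 \log{\left(x^{2} + 2 \right)}] = \frac{- 27 x^{4} + 120 x^{3} - 46 x^{2} + 288 x + 16}{12 x^{2} + 24} = f(x).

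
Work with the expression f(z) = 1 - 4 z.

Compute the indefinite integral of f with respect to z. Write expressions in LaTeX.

F(z) = z \left(1 - 2 z\right) + C

Whatever form F(z) takes, F'(z) = f(z) is non-negotiable.
Check: d/dz[z \left(1 - 2 z\right)] = 1 - 4 z = f(z).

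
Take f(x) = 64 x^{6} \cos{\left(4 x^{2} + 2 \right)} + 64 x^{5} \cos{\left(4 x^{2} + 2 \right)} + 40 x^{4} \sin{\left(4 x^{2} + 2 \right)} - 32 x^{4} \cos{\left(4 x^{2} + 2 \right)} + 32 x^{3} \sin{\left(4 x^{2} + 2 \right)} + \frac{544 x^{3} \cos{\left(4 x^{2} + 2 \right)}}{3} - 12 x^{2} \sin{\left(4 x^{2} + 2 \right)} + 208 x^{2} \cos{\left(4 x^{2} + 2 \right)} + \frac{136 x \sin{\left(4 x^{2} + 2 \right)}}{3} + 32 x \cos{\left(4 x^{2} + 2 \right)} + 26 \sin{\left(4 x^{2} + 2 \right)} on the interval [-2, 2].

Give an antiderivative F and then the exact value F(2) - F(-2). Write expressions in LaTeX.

Antiderivative: F(x) = - \frac{2 \left(- 12 x^{5} - 12 x^{4} + 6 x^{3} - 34 x^{2} - 39 x - 6\right) \sin{\left(4 x^{2} + 2 \right)}}{3}; value = 552 \sin{\left(18 \right)}

f has the shape u'v + uv' for u = 8 x^{5} + 8 x^{4} - 4 x^{3} + \frac{68 x^{2}}{3} + 26 x + 4 and v = \sin{\left(4 x^{2} + 2 \right)} — it is the derivative of the product u*v.
F(x) = - \frac{2 \left(- 12 x^{5} - 12 x^{4} + 6 x^{3} - 34 x^{2} - 39 x - 6\right) \sin{\left(4 x^{2} + 2 \right)}}{3} is an antiderivative of f.
Check: d/dx[- \frac{2 \left(- 12 x^{5} - 12 x^{4} + 6 x^{3} - 34 x^{2} - 39 x - 6\right) \sin{\left(4 x^{2} + 2 \right)}}{3}] = 64 x^{6} \cos{\left(4 x^{2} + 2 \right)} + 64 x^{5} \cos{\left(4 x^{2} + 2 \right)} + 40 x^{4} \sin{\left(4 x^{2} + 2 \right)} - 32 x^{4} \cos{\left(4 x^{2} + 2 \right)} + 32 x^{3} \sin{\left(4 x^{2} + 2 \right)} + \frac{544 x^{3} \cos{\left(4 x^{2} + 2 \right)}}{3} - 12 x^{2} \sin{\left(4 x^{2} + 2 \right)} + 208 x^{2} \cos{\left(4 x^{2} + 2 \right)} + \frac{136 x \sin{\left(4 x^{2} + 2 \right)}}{3} + 32 x \cos{\left(4 x^{2} + 2 \right)} + 26 \sin{\left(4 x^{2} + 2 \right)} = f(x).
F(2) = \frac{1496 \sin{\left(18 \right)}}{3}; F(-2) = - \frac{160 \sin{\left(18 \right)}}{3}.
Integral = F(2) - F(-2) = 552 \sin{\left(18 \right)}.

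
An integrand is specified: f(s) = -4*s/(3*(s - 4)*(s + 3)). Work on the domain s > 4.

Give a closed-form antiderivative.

An antiderivative is F(s) = -4*(4*log(s - 4) + 3*log(s + 3))/21.

Factor the denominator (3*(s - 4)*(s + 3)) and decompose: f = -4/(7*(s + 3)) - 16/(21*(s - 4)); each piece integrates to a log, atan, or power term.
Check: d/ds[-4*(4*log(s - 4) + 3*log(s + 3))/21] = -4*s/(3*s**2 - 3*s - 36), which equals f(s).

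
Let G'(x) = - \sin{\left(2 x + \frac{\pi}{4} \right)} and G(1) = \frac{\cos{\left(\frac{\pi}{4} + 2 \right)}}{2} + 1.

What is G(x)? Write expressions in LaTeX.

G(x) = \frac{\cos{\left(2 x + \frac{\pi}{4} \right)} + 2}{2}

The proposed G(x) is checked by its d/dx: the result must match the given G'(x).
A general antiderivative is \frac{\cos{\left(2 x + \frac{\pi}{4} \right)}}{2} + C.
The condition gives C = \frac{\cos{\left(\frac{\pi}{4} + 2 \right)}}{2} + 1 - (\frac{\cos{\left(\frac{\pi}{4} + 2 \right)}}{2}) = 1.
So G(x) = \frac{\cos{\left(2 x + \frac{\pi}{4} \right)} + 2}{2}.
Check: d/dx[\frac{\cos{\left(2 x + \frac{\pi}{4} \right)} + 2}{2}] = - \sin{\left(2 x + \frac{\pi}{4} \right)} = G'(x).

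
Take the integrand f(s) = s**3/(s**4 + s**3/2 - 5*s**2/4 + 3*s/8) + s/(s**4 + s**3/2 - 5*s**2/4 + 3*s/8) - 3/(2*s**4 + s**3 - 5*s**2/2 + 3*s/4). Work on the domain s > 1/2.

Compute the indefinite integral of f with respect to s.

F(s) = (-64*(2*s - 1)*log(s) + 63*(2*s - 1)*log(s - 1/2) + 17*(2*s - 1)*log(s + 3/2) + 28)/(16*(2*s - 1)) + C

Factor the denominator (s*(2*s - 1)**2*(2*s + 3)) and decompose: f = 17/(8*(2*s + 3)) + 63/(8*(2*s - 1)) - 7/(2*(2*s - 1)**2) - 4/s; each piece integrates to a log, atan, or power term.
Check: d/ds[(-64*(2*s - 1)*log(s) + 63*(2*s - 1)*log(s - 1/2) + 17*(2*s - 1)*log(s + 3/2) + 28)/(16*(2*s - 1))] = (8*s**3 + 8*s - 12)/(8*s**4 + 4*s**3 - 10*s**2 + 3*s), which equals f(s).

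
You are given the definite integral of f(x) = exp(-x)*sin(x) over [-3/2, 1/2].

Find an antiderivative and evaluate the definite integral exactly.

Whatever form F(x) takes, F'(x) = f(x) is non-negotiable.
F(x) = (-sin(x) - cos(x))*exp(-x)/2 is an antiderivative of f.
Check: d/dx[(-sin(x) - cos(x))*exp(-x)/2] = exp(-x)*sin(x) = f(x).
F(1/2) = -exp(-1/2)*cos(1/2)/2 - exp(-1/2)*sin(1/2)/2; F(-3/2) = -exp(3/2)*cos(3/2)/2 + exp(3/2)*sin(3/2)/2.
Integral = F(1/2) - F(-3/2) = -exp(3/2)*sin(3/2)/2 - exp(-1/2)*cos(1/2)/2 - exp(-1/2)*sin(1/2)/2 + exp(3/2)*cos(3/2)/2.

Antiderivative: F(x) = (-sin(x) - cos(x))*exp(-x)/2; value = -exp(3/2)*sin(3/2)/2 - exp(-1/2)*cos(1/2)/2 - exp(-1/2)*sin(1/2)/2 + exp(3/2)*cos(3/2)/2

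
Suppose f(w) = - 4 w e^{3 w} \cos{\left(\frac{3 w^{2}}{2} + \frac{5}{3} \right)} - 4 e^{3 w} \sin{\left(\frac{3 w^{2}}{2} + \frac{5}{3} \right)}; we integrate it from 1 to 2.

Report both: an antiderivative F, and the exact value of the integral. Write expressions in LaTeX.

Antiderivative: F(w) = - \frac{4 e^{3 w} \sin{\left(\frac{3 w^{2}}{2} + \frac{5}{3} \right)}}{3}; value = - \frac{4 e^{6} \sin{\left(\frac{23}{3} \right)}}{3} + \frac{4 e^{3} \sin{\left(\frac{19}{6} \right)}}{3}

f has the shape u'v + uv' for u = - \frac{4 e^{3 w}}{3} and v = \sin{\left(\frac{3 w^{2}}{2} + \frac{5}{3} \right)} — it is the derivative of the product u*v.
F(w) = - \frac{4 e^{3 w} \sin{\left(\frac{3 w^{2}}{2} + \frac{5}{3} \right)}}{3} is an antiderivative of f.
Check: d/dw[- \frac{4 e^{3 w} \sin{\left(\frac{3 w^{2}}{2} + \frac{5}{3} \right)}}{3}] = - 4 w e^{3 w} \cos{\left(\frac{3 w^{2}}{2} + \frac{5}{3} \right)} - 4 e^{3 w} \sin{\left(\frac{3 w^{2}}{2} + \frac{5}{3} \right)} = f(w).
F(2) = - \frac{4 e^{6} \sin{\left(\frac{23}{3} \right)}}{3}; F(1) = - \frac{4 e^{3} \sin{\left(\frac{19}{6} \right)}}{3}.
Integral = F(2) - F(1) = - \frac{4 e^{6} \sin{\left(\frac{23}{3} \right)}}{3} + \frac{4 e^{3} \sin{\left(\frac{19}{6} \right)}}{3}.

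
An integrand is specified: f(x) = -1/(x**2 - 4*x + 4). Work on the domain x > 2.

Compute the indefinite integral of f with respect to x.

Check any antiderivative F(x) by computing F'(x) and comparing it with f(x).
Check: d/dx[1/(x - 2)] = -1/(x**2 - 4*x + 4) = f(x).

F(x) = 1/(x - 2) + C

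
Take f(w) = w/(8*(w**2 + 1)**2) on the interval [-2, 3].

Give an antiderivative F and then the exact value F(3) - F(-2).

Antiderivative: F(w) = -1/(16*w**2 + 16); value = 1/160

The substitution u = 4*w**2 + 4 works: f is exactly (dF/du)*(du/dw) for that inner function.
F(w) = -1/(16*w**2 + 16) is an antiderivative of f.
Check: d/dw[-1/(16*w**2 + 16)] = w/(8*w**4 + 16*w**2 + 8), which equals f(w).
F(3) = -1/160; F(-2) = -1/80.
Integral = F(3) - F(-2) = 1/160.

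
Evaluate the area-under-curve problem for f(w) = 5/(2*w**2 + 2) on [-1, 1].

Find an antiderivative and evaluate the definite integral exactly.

Antiderivative: F(w) = 5*atan(w)/2; value = 5*pi/4

Since d/dw undoes antidifferentiation here, F'(w) = f(w) is required of F(w).
F(w) = 5*atan(w)/2 is an antiderivative of f.
Check: d/dw[5*atan(w)/2] = 5/(2*w**2 + 2) = f(w).
F(1) = 5*pi/8; F(-1) = -5*pi/8.
Integral = F(1) - F(-1) = 5*pi/4.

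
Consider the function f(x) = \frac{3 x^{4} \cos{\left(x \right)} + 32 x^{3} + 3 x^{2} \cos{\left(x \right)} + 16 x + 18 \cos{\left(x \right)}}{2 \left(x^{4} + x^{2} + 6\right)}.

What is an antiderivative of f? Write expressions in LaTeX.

A first test for any F(x): its x-derivative must equal f(x) identically.
Check: d/dx[\frac{8 \log{\left(x^{4} + x^{2} + 6 \right)} + 3 \sin{\left(x \right)}}{2}] = \frac{3 x^{4} \cos{\left(x \right)} + 32 x^{3} + 3 x^{2} \cos{\left(x \right)} + 16 x + 18 \cos{\left(x \right)}}{2 x^{4} + 2 x^{2} + 12}, which equals f(x).

An antiderivative is F(x) = \frac{8 \log{\left(x^{4} + x^{2} + 6 \right)} + 3 \sin{\left(x \right)}}{2}.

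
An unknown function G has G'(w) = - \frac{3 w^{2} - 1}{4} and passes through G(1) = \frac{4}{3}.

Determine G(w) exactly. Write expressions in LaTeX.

G(w) = - \frac{3 w^{3} - 3 w - 16}{12}

Any candidate G(w) must reproduce the stated G'(w) exactly.
A general antiderivative is - \frac{w^{3}}{4} + \frac{w}{4} + \frac{1}{3} + C.
The condition gives C = \frac{4}{3} - (\frac{1}{3}) = 1.
So G(w) = - \frac{3 w^{3} - 3 w - 16}{12}.
Check: d/dw[- \frac{3 w^{3} - 3 w - 16}{12}] = \frac{1}{4} - \frac{3 w^{2}}{4}, which equals G'(w).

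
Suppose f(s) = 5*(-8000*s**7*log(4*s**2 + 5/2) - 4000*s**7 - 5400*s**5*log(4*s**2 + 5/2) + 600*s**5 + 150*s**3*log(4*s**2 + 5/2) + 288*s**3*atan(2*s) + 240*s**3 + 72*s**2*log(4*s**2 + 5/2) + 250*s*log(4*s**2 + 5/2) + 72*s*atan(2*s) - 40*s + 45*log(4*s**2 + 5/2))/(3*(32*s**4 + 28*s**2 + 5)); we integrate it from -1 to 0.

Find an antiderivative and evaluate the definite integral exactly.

f has the shape u'v + uv' for u = -25*(1 - 5*s**2)**2/6 + 15*atan(2*s)/2 and v = log(4*s**2 + 5/2) — it is the derivative of the product u*v.
F(s) = -5*(125*s**4 - 50*s**2 - 9*atan(2*s) + 5)*log(4*s**2 + 5/2)/6 is an antiderivative of f.
Check: d/ds[-5*(125*s**4 - 50*s**2 - 9*atan(2*s) + 5)*log(4*s**2 + 5/2)/6] = (-40000*s**7*log(4*s**2 + 5/2) - 20000*s**7 - 27000*s**5*log(4*s**2 + 5/2) + 3000*s**5 + 750*s**3*log(4*s**2 + 5/2) + 1440*s**3*atan(2*s) + 1200*s**3 + 360*s**2*log(4*s**2 + 5/2) + 1250*s*log(4*s**2 + 5/2) + 360*s*atan(2*s) - 200*s + 225*log(4*s**2 + 5/2))/(96*s**4 + 84*s**2 + 15), which equals f(s).
F(0) = -25*log(5/2)/6; F(-1) = -200*log(13/2)/3 - 15*log(13/2)*atan(2)/2.
Integral = F(0) - F(-1) = -25*log(5/2)/6 + 15*log(13/2)*atan(2)/2 + 200*log(13/2)/3.

Antiderivative: F(s) = -5*(125*s**4 - 50*s**2 - 9*atan(2*s) + 5)*log(4*s**2 + 5/2)/6; value = -25*log(5/2)/6 + 15*log(13/2)*atan(2)/2 + 200*log(13/2)/3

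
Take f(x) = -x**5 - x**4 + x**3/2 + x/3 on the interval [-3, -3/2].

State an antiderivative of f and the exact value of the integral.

Antiderivative: F(x) = -x**6/6 - x**5/5 + x**4/8 + x**2/6; value = 19809/320

The integrand splits into summands that can be handled one at a time.
F(x) = -x**6/6 - x**5/5 + x**4/8 + x**2/6 is an antiderivative of f.
Check: d/dx[-x**6/6 - x**5/5 + x**4/8 + x**2/6] = -x**5 - x**4 + x**3/2 + x/3 = f(x).
F(-3/2) = 201/320; F(-3) = -2451/40.
Integral = F(-3/2) - F(-3) = 19809/320.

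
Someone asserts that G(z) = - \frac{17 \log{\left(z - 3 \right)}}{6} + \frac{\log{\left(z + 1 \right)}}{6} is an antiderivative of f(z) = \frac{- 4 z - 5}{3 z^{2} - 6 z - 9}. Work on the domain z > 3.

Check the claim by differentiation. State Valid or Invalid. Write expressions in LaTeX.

d/dz[G] = \frac{- 8 z - 10}{3 z^{2} - 6 z - 9}
d/dz[G] - f(z) = \frac{- 4 z - 5}{3 z^{2} - 6 z - 9} != 0.

Invalid: d/dz[G] - f = \frac{- 4 z - 5}{3 z^{2} - 6 z - 9}, which is not 0.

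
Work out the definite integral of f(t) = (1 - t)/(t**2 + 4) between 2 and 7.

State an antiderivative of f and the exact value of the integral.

Check any antiderivative F(t) by computing F'(t) and comparing it with f(t).
F(t) = -log(t**2 + 4)/2 + atan(t/2)/2 is an antiderivative of f.
Check: d/dt[-log(t**2 + 4)/2 + atan(t/2)/2] = (1 - t)/(t**2 + 4) = f(t).
F(7) = -log(53)/2 + atan(7/2)/2; F(2) = -log(8)/2 + pi/8.
Integral = F(7) - F(2) = -log(53)/2 - pi/8 + atan(7/2)/2 + log(8)/2.

Antiderivative: F(t) = -log(t**2 + 4)/2 + atan(t/2)/2; value = -log(53)/2 - pi/8 + atan(7/2)/2 + log(8)/2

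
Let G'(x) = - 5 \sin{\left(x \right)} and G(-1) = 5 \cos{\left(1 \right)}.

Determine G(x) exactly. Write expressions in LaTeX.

A candidate passes only if d/dx[G] lands on the given G'(x) exactly.
A general antiderivative is 5 \cos{\left(x \right)} + C.
The condition gives C = 5 \cos{\left(1 \right)} - (5 \cos{\left(1 \right)}) = 0.
So G(x) = 5 \cos{\left(x \right)}.
Check: d/dx[5 \cos{\left(x \right)}] = - 5 \sin{\left(x \right)} = G'(x).

G(x) = 5 \cos{\left(x \right)}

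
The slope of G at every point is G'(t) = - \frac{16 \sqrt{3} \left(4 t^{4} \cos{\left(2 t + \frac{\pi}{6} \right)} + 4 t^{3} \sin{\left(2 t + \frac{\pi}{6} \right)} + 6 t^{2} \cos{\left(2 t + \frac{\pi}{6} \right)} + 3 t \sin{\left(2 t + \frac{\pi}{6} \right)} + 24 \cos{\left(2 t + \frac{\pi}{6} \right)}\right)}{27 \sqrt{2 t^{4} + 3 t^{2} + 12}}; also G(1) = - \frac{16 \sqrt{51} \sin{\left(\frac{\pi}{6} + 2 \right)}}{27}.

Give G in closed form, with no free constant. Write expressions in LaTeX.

G(t) = - \frac{16 \sqrt{3} \sqrt{2 t^{4} + 3 t^{2} + 12} \sin{\left(2 t + \frac{\pi}{6} \right)}}{27}

G'(t) has the shape u'v + uv' for u = - \frac{16 \sqrt{\frac{2 t^{4}}{3} + t^{2} + 4}}{9} and v = \sin{\left(2 t + \frac{\pi}{6} \right)} — it is the derivative of the product u*v.
A general antiderivative is - \frac{16 \sqrt{\frac{2 t^{4}}{3} + t^{2} + 4} \sin{\left(2 t + \frac{\pi}{6} \right)}}{9} + C.
The condition gives C = - \frac{16 \sqrt{51} \sin{\left(\frac{\pi}{6} + 2 \right)}}{27} - (- \frac{16 \sqrt{51} \sin{\left(\frac{\pi}{6} + 2 \right)}}{27}) = 0.
So G(t) = - \frac{16 \sqrt{3} \sqrt{2 t^{4} + 3 t^{2} + 12} \sin{\left(2 t + \frac{\pi}{6} \right)}}{27}.
Check: d/dt[- \frac{16 \sqrt{3} \sqrt{2 t^{4} + 3 t^{2} + 12} \sin{\left(2 t + \frac{\pi}{6} \right)}}{27}] = \frac{- 64 \sqrt{3} t^{4} \cos{\left(2 t + \frac{\pi}{6} \right)} - 64 \sqrt{3} t^{3} \sin{\left(2 t + \frac{\pi}{6} \right)} - 96 \sqrt{3} t^{2} \cos{\left(2 t + \frac{\pi}{6} \right)} - 48 \sqrt{3} t \sin{\left(2 t + \frac{\pi}{6} \right)} - 384 \sqrt{3} \cos{\left(2 t + \frac{\pi}{6} \right)}}{27 \sqrt{2 t^{4} + 3 t^{2} + 12}}, which equals G'(t).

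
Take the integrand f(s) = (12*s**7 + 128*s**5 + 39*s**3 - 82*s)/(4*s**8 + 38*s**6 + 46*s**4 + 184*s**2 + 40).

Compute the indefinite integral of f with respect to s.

F(s) = (-log(s**4/3 + 3*s**2 + 2/3) + 4*log(s**4 + s**2/2 + 5))/4 + C

Whatever form F(s) takes, F'(s) = f(s) is non-negotiable.
Check: d/ds[(-log(s**4/3 + 3*s**2 + 2/3) + 4*log(s**4 + s**2/2 + 5))/4] = (12*s**7 + 128*s**5 + 39*s**3 - 82*s)/(4*s**8 + 38*s**6 + 46*s**4 + 184*s**2 + 40) = f(s).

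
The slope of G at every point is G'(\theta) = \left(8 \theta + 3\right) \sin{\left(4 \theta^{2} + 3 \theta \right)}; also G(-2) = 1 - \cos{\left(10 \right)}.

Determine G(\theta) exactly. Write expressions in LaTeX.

The substitution u = 4 \theta^{2} + 3 \theta works: G'(\theta) is exactly (dG/du)*(du/d\theta) for that inner function.
A general antiderivative is - \cos{\left(4 \theta^{2} + 3 \theta \right)} + C.
The condition gives C = 1 - \cos{\left(10 \right)} - (- \cos{\left(10 \right)}) = 1.
So G(\theta) = 1 - \cos{\left(4 \theta^{2} + 3 \theta \right)}.
Check: d/d\theta[1 - \cos{\left(4 \theta^{2} + 3 \theta \right)}] = 8 \theta \sin{\left(4 \theta^{2} + 3 \theta \right)} + 3 \sin{\left(4 \theta^{2} + 3 \theta \right)}, which equals G'(\theta).

G(\theta) = 1 - \cos{\left(4 \theta^{2} + 3 \theta \right)}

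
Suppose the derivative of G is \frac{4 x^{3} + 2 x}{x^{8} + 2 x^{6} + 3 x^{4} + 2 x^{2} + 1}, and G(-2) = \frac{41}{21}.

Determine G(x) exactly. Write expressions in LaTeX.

The substitution u = x^{4} + x^{2} + 1 works: G'(x) is exactly (dG/du)*(du/dx) for that inner function.
A general antiderivative is - \frac{1}{x^{4} + x^{2} + 1} + C.
The condition gives C = \frac{41}{21} - (- \frac{1}{21}) = 2.
So G(x) = 2 - \frac{1}{x^{4} + x^{2} + 1}.
Check: d/dx[2 - \frac{1}{x^{4} + x^{2} + 1}] = \frac{4 x^{3} + 2 x}{x^{8} + 2 x^{6} + 3 x^{4} + 2 x^{2} + 1} = G'(x).

G(x) = 2 - \frac{1}{x^{4} + x^{2} + 1}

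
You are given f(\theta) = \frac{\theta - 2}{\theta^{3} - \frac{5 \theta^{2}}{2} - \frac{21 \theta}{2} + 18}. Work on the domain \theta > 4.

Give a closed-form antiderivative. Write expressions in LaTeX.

Factor the denominator (\left(\theta - 4\right) \left(\theta + 3\right) \left(2 \theta - 3\right)) and decompose: f = \frac{4}{45 \left(2 \theta - 3\right)} - \frac{10}{63 \left(\theta + 3\right)} + \frac{4}{35 \left(\theta - 4\right)}; each piece integrates to a log, atan, or power term.
Check: d/d\theta[- \frac{2 \left(- 18 \log{\left(\theta - 4 \right)} - 7 \log{\left(\theta - \frac{3}{2} \right)} + 25 \log{\left(\theta + 3 \right)}\right)}{315}] = \frac{2 \theta - 4}{2 \theta^{3} - 5 \theta^{2} - 21 \theta + 36}, which equals f(\theta).

An antiderivative is F(\theta) = - \frac{2 \left(- 18 \log{\left(\theta - 4 \right)} - 7 \log{\left(\theta - \frac{3}{2} \right)} + 25 \log{\left(\theta + 3 \right)}\right)}{315}.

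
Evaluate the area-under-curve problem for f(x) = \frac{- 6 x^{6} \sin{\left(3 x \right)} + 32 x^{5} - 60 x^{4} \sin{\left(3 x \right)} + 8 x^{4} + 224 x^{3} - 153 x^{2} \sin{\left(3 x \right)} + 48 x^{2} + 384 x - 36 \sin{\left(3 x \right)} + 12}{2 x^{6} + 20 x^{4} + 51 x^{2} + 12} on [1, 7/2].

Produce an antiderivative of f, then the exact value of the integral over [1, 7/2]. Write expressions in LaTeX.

Recover f(x) by differentiating a candidate F(x); any mismatch rules it out.
F(x) = 4 \log{\left(\frac{x^{4}}{3} + 2 x^{2} + \frac{1}{2} \right)} + \cos{\left(3 x \right)} + 2 \operatorname{atan}{\left(\frac{x}{2} \right)} is an antiderivative of f.
Check: d/dx[4 \log{\left(\frac{x^{4}}{3} + 2 x^{2} + \frac{1}{2} \right)} + \cos{\left(3 x \right)} + 2 \operatorname{atan}{\left(\frac{x}{2} \right)}] = \frac{- 6 x^{6} \sin{\left(3 x \right)} + 32 x^{5} - 60 x^{4} \sin{\left(3 x \right)} + 8 x^{4} + 224 x^{3} - 153 x^{2} \sin{\left(3 x \right)} + 48 x^{2} + 384 x - 36 \sin{\left(3 x \right)} + 12}{2 x^{6} + 20 x^{4} + 51 x^{2} + 12} = f(x).
F(7/2) = \cos{\left(\frac{21}{2} \right)} + 2 \operatorname{atan}{\left(\frac{7}{4} \right)} + 4 \log{\left(\frac{3601}{48} \right)}; F(1) = \cos{\left(3 \right)} + 2 \operatorname{atan}{\left(\frac{1}{2} \right)} + 4 \log{\left(\frac{17}{6} \right)}.
Integral = F(7/2) - F(1) = - 4 \log{\left(\frac{17}{6} \right)} - 2 \operatorname{atan}{\left(\frac{1}{2} \right)} + \cos{\left(\frac{21}{2} \right)} - \cos{\left(3 \right)} + 2 \operatorname{atan}{\left(\frac{7}{4} \right)} + 4 \log{\left(\frac{3601}{48} \right)}.

Antiderivative: F(x) = 4 \log{\left(\frac{x^{4}}{3} + 2 x^{2} + \frac{1}{2} \right)} + \cos{\left(3 x \right)} + 2 \operatorname{atan}{\left(\frac{x}{2} \right)}; value = - 4 \log{\left(\frac{17}{6} \right)} - 2 \operatorname{atan}{\left(\frac{1}{2} \right)} + \cos{\left(\frac{21}{2} \right)} - \cos{\left(3 \right)} + 2 \operatorname{atan}{\left(\frac{7}{4} \right)} + 4 \log{\left(\frac{3601}{48} \right)}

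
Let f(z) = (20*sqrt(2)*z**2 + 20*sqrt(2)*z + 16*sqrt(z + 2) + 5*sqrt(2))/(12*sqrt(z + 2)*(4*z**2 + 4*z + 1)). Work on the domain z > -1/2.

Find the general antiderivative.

F(z) = (10*z*sqrt(z + 2) + 5*sqrt(z + 2) - 2*sqrt(2))/(6*sqrt(2)*z + 3*sqrt(2)) + C

A candidate is checked by its d/dz: the result must match f(z).
Check: d/dz[(10*z*sqrt(z + 2) + 5*sqrt(z + 2) - 2*sqrt(2))/(6*sqrt(2)*z + 3*sqrt(2))] = (20*sqrt(2)*z**2 + 20*sqrt(2)*z + 16*sqrt(z + 2) + 5*sqrt(2))/(48*z**2*sqrt(z + 2) + 48*z*sqrt(z + 2) + 12*sqrt(z + 2)), which equals f(z).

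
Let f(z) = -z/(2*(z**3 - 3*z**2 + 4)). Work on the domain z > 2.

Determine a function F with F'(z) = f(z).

The denominator factors as 2*(z - 2)**2*(z + 1); partial fractions split f into directly integrable pieces: 1/(18*(z + 1)) - 1/(18*(z - 2)) - 1/(3*(z - 2)**2).
Check: d/dz[(-(z - 2)*log(z - 2) + (z - 2)*log(z + 1) + 6)/(18*(z - 2))] = -z/(2*z**3 - 6*z**2 + 8), which equals f(z).

An antiderivative is F(z) = (-(z - 2)*log(z - 2) + (z - 2)*log(z + 1) + 6)/(18*(z - 2)).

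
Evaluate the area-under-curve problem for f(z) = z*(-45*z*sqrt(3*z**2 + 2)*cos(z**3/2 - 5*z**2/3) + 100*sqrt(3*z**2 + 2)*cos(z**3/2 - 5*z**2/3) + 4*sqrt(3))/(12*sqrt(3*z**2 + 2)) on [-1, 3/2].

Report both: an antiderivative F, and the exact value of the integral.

Antiderivative: F(z) = (2*sqrt(3)*sqrt(3*z**2 + 2) - 45*sin(z**3/2 - 5*z**2/3))/18; value = -5*sin(13/6)/2 - sqrt(15)/9 + sqrt(105)/18 + 5*sin(33/16)/2

For F(z) to be correct the identity F'(z) - f(z) = 0 must hold.
F(z) = (2*sqrt(3)*sqrt(3*z**2 + 2) - 45*sin(z**3/2 - 5*z**2/3))/18 is an antiderivative of f.
Check: d/dz[(2*sqrt(3)*sqrt(3*z**2 + 2) - 45*sin(z**3/2 - 5*z**2/3))/18] = (-45*z**2*sqrt(3*z**2 + 2)*cos(z**3/2 - 5*z**2/3) + 100*z*sqrt(3*z**2 + 2)*cos(z**3/2 - 5*z**2/3) + 4*sqrt(3)*z)/(12*sqrt(3*z**2 + 2)), which equals f(z).
F(3/2) = sqrt(105)/18 + 5*sin(33/16)/2; F(-1) = sqrt(15)/9 + 5*sin(13/6)/2.
Integral = F(3/2) - F(-1) = -5*sin(13/6)/2 - sqrt(15)/9 + sqrt(105)/18 + 5*sin(33/16)/2.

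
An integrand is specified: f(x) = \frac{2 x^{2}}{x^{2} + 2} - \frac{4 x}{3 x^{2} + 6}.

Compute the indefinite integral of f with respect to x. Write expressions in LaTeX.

Integrate term by term and add the pieces.
Check: d/dx[2 x - \frac{2 \log{\left(x^{2} + 2 \right)}}{3} - 2 \sqrt{2} \operatorname{atan}{\left(\frac{\sqrt{2} x}{2} \right)}] = \frac{6 x^{2} - 4 x}{3 x^{2} + 6}, which equals f(x).

F(x) = 2 x - \frac{2 \log{\left(x^{2} + 2 \right)}}{3} - 2 \sqrt{2} \operatorname{atan}{\left(\frac{\sqrt{2} x}{2} \right)} + C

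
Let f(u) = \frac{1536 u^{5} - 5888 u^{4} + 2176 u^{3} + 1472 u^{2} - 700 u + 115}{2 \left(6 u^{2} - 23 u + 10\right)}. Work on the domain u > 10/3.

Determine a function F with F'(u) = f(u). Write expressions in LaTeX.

An antiderivative is F(u) = 32 u^{4} - 16 u^{2} - \frac{5 \log{\left(\frac{3 u}{2} - 5 \right)}}{2} - \frac{5 \log{\left(2 u - 1 \right)}}{2}.

Differentiate the proposed F(u) back; it has to land on f(u) exactly.
Check: d/du[32 u^{4} - 16 u^{2} - \frac{5 \log{\left(\frac{3 u}{2} - 5 \right)}}{2} - \frac{5 \log{\left(2 u - 1 \right)}}{2}] = \frac{1536 u^{5} - 5888 u^{4} + 2176 u^{3} + 1472 u^{2} - 700 u + 115}{12 u^{2} - 46 u + 20}, which equals f(u).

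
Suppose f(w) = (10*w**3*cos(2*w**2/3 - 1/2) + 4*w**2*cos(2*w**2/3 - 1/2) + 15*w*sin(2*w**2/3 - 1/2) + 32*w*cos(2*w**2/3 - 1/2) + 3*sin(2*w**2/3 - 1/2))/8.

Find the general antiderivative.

Recognize the product-rule pattern: f = u'v + uv' with u = 15*w**2/16 + 3*w/8 + 3, v = sin(2*w**2/3 - 1/2), so integration by parts undoes it.
Check: d/dw[3*(5*w**2 + 2*w + 16)*sin(2*w**2/3 - 1/2)/16] = 5*w**3*cos(2*w**2/3 - 1/2)/4 + w**2*cos(2*w**2/3 - 1/2)/2 + 15*w*sin(2*w**2/3 - 1/2)/8 + 4*w*cos(2*w**2/3 - 1/2) + 3*sin(2*w**2/3 - 1/2)/8, which equals f(w).

F(w) = 3*(5*w**2 + 2*w + 16)*sin(2*w**2/3 - 1/2)/16 + C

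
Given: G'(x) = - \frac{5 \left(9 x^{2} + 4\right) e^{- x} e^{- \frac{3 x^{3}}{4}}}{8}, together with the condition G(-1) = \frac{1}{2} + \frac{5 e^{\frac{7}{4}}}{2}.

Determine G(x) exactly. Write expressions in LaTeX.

The substitution u = - \frac{3 x^{3}}{4} - x works: G'(x) is exactly (dG/du)*(du/dx) for that inner function.
A general antiderivative is \frac{5 e^{- \frac{3 x^{3}}{4} - x}}{2} + C.
The condition gives C = \frac{1}{2} + \frac{5 e^{\frac{7}{4}}}{2} - (\frac{5 e^{\frac{7}{4}}}{2}) = \frac{1}{2}.
So G(x) = \frac{\left(e^{x} e^{\frac{3 x^{3}}{4}} + 5\right) e^{- x} e^{- \frac{3 x^{3}}{4}}}{2}.
Check: d/dx[\frac{\left(e^{x} e^{\frac{3 x^{3}}{4}} + 5\right) e^{- x} e^{- \frac{3 x^{3}}{4}}}{2}] = \frac{\left(- 45 x^{2} - 20\right) e^{- x} e^{- \frac{3 x^{3}}{4}}}{8}, which equals G'(x).

G(x) = \frac{\left(e^{x} e^{\frac{3 x^{3}}{4}} + 5\right) e^{- x} e^{- \frac{3 x^{3}}{4}}}{2}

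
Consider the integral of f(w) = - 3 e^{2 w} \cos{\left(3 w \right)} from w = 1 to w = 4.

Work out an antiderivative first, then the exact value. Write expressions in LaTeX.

An antiderivative F(w) passes only if d/dw[F] lands on f(w) exactly.
F(w) = - \frac{9 e^{2 w} \sin{\left(3 w \right)}}{13} - \frac{6 e^{2 w} \cos{\left(3 w \right)}}{13} is an antiderivative of f.
Check: d/dw[- \frac{9 e^{2 w} \sin{\left(3 w \right)}}{13} - \frac{6 e^{2 w} \cos{\left(3 w \right)}}{13}] = - 3 e^{2 w} \cos{\left(3 w \right)} = f(w).
F(4) = - \frac{6 e^{8} \cos{\left(12 \right)}}{13} - \frac{9 e^{8} \sin{\left(12 \right)}}{13}; F(1) = - \frac{9 e^{2} \sin{\left(3 \right)}}{13} - \frac{6 e^{2} \cos{\left(3 \right)}}{13}.
Integral = F(4) - F(1) = - \frac{6 e^{8} \cos{\left(12 \right)}}{13} + \frac{6 e^{2} \cos{\left(3 \right)}}{13} + \frac{9 e^{2} \sin{\left(3 \right)}}{13} - \frac{9 e^{8} \sin{\left(12 \right)}}{13}.

Antiderivative: F(w) = - \frac{9 e^{2 w} \sin{\left(3 w \right)}}{13} - \frac{6 e^{2 w} \cos{\left(3 w \right)}}{13}; value = - \frac{6 e^{8} \cos{\left(12 \right)}}{13} + \frac{6 e^{2} \cos{\left(3 \right)}}{13} + \frac{9 e^{2} \sin{\left(3 \right)}}{13} - \frac{9 e^{8} \sin{\left(12 \right)}}{13}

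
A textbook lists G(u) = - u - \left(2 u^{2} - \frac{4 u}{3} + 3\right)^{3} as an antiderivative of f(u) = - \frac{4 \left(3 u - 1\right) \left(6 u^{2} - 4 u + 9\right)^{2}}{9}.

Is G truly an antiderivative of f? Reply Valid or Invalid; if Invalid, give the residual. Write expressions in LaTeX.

Invalid: d/du[G] - f = -1, which is not 0.

d/du[G] = - 48 u^{5} + 80 u^{4} - \frac{560 u^{3}}{3} + \frac{1360 u^{2}}{9} - 140 u + 35
d/du[G] - f(u) = -1 != 0.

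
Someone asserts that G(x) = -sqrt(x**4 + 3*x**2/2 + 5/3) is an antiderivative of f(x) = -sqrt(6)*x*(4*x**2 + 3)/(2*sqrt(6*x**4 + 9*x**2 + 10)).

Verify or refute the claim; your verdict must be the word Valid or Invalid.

d/dx[G] = (-4*sqrt(6)*x**3 - 3*sqrt(6)*x)/(2*sqrt(6*x**4 + 9*x**2 + 10))
This equals f(x) exactly, so the claim holds.

Valid: G'(x) = f(x).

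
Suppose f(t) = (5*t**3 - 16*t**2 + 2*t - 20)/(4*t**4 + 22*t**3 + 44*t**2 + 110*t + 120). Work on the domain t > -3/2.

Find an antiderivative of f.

The denominator factors as 2*(t + 4)*(2*t + 3)*(t**2 + 5); partial fractions split f into directly integrable pieces: -(706*t + 1145)/(1218*(t**2 + 5)) - 607/(290*(2*t + 3)) + 302/(105*(t + 4)).
Check: d/dt[-607*log(t + 3/2)/580 + 302*log(t + 4)/105 - 353*log(t**2 + 5)/1218 - 229*sqrt(5)*atan(sqrt(5)*t/5)/1218] = (5*t**3 - 16*t**2 + 2*t - 20)/(4*t**4 + 22*t**3 + 44*t**2 + 110*t + 120) = f(t).

An antiderivative is F(t) = -607*log(t + 3/2)/580 + 302*log(t + 4)/105 - 353*log(t**2 + 5)/1218 - 229*sqrt(5)*atan(sqrt(5)*t/5)/1218.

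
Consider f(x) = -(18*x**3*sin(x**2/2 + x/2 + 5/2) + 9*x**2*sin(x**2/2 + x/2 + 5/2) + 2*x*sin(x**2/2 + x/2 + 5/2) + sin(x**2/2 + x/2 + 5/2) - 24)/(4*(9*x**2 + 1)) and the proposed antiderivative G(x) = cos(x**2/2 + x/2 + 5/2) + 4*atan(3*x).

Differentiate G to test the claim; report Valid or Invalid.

d/dx[G] = (-18*x**3*sin(x**2/2 + x/2 + 5/2) - 9*x**2*sin(x**2/2 + x/2 + 5/2) - 2*x*sin(x**2/2 + x/2 + 5/2) - sin(x**2/2 + x/2 + 5/2) + 24)/(18*x**2 + 2)
d/dx[G] - f(x) = (-18*x**3*sin(x**2/2 + x/2 + 5/2) - 9*x**2*sin(x**2/2 + x/2 + 5/2) - 2*x*sin(x**2/2 + x/2 + 5/2) - sin(x**2/2 + x/2 + 5/2) + 24)/(36*x**2 + 4) != 0.

Invalid: d/dx[G] - f = (-18*x**3*sin(x**2/2 + x/2 + 5/2) - 9*x**2*sin(x**2/2 + x/2 + 5/2) - 2*x*sin(x**2/2 + x/2 + 5/2) - sin(x**2/2 + x/2 + 5/2) + 24)/(36*x**2 + 4), which is not 0.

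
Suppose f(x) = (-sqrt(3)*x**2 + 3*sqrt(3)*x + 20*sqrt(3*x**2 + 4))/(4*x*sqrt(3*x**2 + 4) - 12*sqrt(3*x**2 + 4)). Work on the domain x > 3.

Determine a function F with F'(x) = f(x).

An antiderivative is F(x) = (-sqrt(3)*sqrt(3*x**2 + 4) + 60*log(x - 3))/12.

Check any antiderivative F(x) by computing F'(x) and comparing it with f(x).
Check: d/dx[(-sqrt(3)*sqrt(3*x**2 + 4) + 60*log(x - 3))/12] = (-sqrt(3)*x**2 + 3*sqrt(3)*x + 20*sqrt(3*x**2 + 4))/(4*x*sqrt(3*x**2 + 4) - 12*sqrt(3*x**2 + 4)) = f(x).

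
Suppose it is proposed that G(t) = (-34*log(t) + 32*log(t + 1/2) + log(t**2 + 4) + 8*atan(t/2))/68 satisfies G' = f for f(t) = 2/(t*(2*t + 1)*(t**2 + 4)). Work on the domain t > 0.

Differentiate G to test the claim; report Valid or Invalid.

Invalid: d/dt[G] - f = -4/(2*t**4 + t**3 + 8*t**2 + 4*t), which is not 0.

d/dt[G] = -2/(2*t**4 + t**3 + 8*t**2 + 4*t)
d/dt[G] - f(t) = -4/(2*t**4 + t**3 + 8*t**2 + 4*t) != 0.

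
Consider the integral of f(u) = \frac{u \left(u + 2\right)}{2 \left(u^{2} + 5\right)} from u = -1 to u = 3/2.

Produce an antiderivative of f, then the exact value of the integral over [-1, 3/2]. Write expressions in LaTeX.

Check any antiderivative F(u) by computing F'(u) and comparing it with f(u).
F(u) = \frac{u}{2} + \frac{\log{\left(u^{2} + 5 \right)}}{2} - \frac{\sqrt{5} \operatorname{atan}{\left(\frac{\sqrt{5} u}{5} \right)}}{2} is an antiderivative of f.
Check: d/du[\frac{u}{2} + \frac{\log{\left(u^{2} + 5 \right)}}{2} - \frac{\sqrt{5} \operatorname{atan}{\left(\frac{\sqrt{5} u}{5} \right)}}{2}] = \frac{u^{2} + 2 u}{2 u^{2} + 10}, which equals f(u).
F(3/2) = - \frac{\sqrt{5} \operatorname{atan}{\left(\frac{3 \sqrt{5}}{10} \right)}}{2} + \frac{3}{4} + \frac{\log{\left(\frac{29}{4} \right)}}{2}; F(-1) = - \frac{1}{2} + \frac{\sqrt{5} \operatorname{atan}{\left(\frac{\sqrt{5}}{5} \right)}}{2} + \frac{\log{\left(6 \right)}}{2}.
Integral = F(3/2) - F(-1) = - \frac{\log{\left(6 \right)}}{2} - \frac{\sqrt{5} \operatorname{atan}{\left(\frac{3 \sqrt{5}}{10} \right)}}{2} - \frac{\sqrt{5} \operatorname{atan}{\left(\frac{\sqrt{5}}{5} \right)}}{2} + \frac{\log{\left(\frac{29}{4} \right)}}{2} + \frac{5}{4}.

Antiderivative: F(u) = \frac{u}{2} + \frac{\log{\left(u^{2} + 5 \right)}}{2} - \frac{\sqrt{5} \operatorname{atan}{\left(\frac{\sqrt{5} u}{5} \right)}}{2}; value = - \frac{\log{\left(6 \right)}}{2} - \frac{\sqrt{5} \operatorname{atan}{\left(\frac{3 \sqrt{5}}{10} \right)}}{2} - \frac{\sqrt{5} \operatorname{atan}{\left(\frac{\sqrt{5}}{5} \right)}}{2} + \frac{\log{\left(\frac{29}{4} \right)}}{2} + \frac{5}{4}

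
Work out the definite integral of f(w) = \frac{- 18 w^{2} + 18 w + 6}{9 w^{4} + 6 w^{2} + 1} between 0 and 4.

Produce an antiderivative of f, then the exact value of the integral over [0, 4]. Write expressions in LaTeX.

Antiderivative: F(w) = \frac{2 w - 1}{w^{2} + \frac{1}{3}}; value = \frac{24}{7}

f has the shape u'v + uv' for u = \frac{1}{w^{2} + \frac{1}{3}} and v = 2 w - 1 — it is the derivative of the product u*v.
F(w) = \frac{2 w - 1}{w^{2} + \frac{1}{3}} is an antiderivative of f.
Check: d/dw[\frac{2 w - 1}{w^{2} + \frac{1}{3}}] = \frac{- 18 w^{2} + 18 w + 6}{9 w^{4} + 6 w^{2} + 1} = f(w).
F(4) = \frac{3}{7}; F(0) = -3.
Integral = F(4) - F(0) = \frac{24}{7}.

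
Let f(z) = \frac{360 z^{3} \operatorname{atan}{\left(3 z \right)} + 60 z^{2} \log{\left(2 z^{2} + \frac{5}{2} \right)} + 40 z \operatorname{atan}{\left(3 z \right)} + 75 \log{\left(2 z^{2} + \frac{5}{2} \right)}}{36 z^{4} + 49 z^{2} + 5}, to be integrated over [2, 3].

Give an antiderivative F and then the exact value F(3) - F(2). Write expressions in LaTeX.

Recognize the product-rule pattern: f = u'v + uv' with u = 5 \operatorname{atan}{\left(3 z \right)}, v = \log{\left(2 z^{2} + \frac{5}{2} \right)}, so integration by parts undoes it.
F(z) = 5 \log{\left(2 z^{2} + \frac{5}{2} \right)} \operatorname{atan}{\left(3 z \right)} is an antiderivative of f.
Check: d/dz[5 \log{\left(2 z^{2} + \frac{5}{2} \right)} \operatorname{atan}{\left(3 z \right)}] = \frac{360 z^{3} \operatorname{atan}{\left(3 z \right)} + 60 z^{2} \log{\left(2 z^{2} + \frac{5}{2} \right)} + 40 z \operatorname{atan}{\left(3 z \right)} + 75 \log{\left(2 z^{2} + \frac{5}{2} \right)}}{36 z^{4} + 49 z^{2} + 5} = f(z).
F(3) = 5 \log{\left(\frac{41}{2} \right)} \operatorname{atan}{\left(9 \right)}; F(2) = 5 \log{\left(\frac{21}{2} \right)} \operatorname{atan}{\left(6 \right)}.
Integral = F(3) - F(2) = - 5 \log{\left(\frac{21}{2} \right)} \operatorname{atan}{\left(6 \right)} + 5 \log{\left(\frac{41}{2} \right)} \operatorname{atan}{\left(9 \right)}.

Antiderivative: F(z) = 5 \log{\left(2 z^{2} + \frac{5}{2} \right)} \operatorname{atan}{\left(3 z \right)}; value = - 5 \log{\left(\frac{21}{2} \right)} \operatorname{atan}{\left(6 \right)} + 5 \log{\left(\frac{41}{2} \right)} \operatorname{atan}{\left(9 \right)}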